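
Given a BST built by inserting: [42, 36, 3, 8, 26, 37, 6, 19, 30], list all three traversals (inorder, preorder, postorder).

Tree insertion order: [42, 36, 3, 8, 26, 37, 6, 19, 30]
Tree (level-order array): [42, 36, None, 3, 37, None, 8, None, None, 6, 26, None, None, 19, 30]
Inorder (L, root, R): [3, 6, 8, 19, 26, 30, 36, 37, 42]
Preorder (root, L, R): [42, 36, 3, 8, 6, 26, 19, 30, 37]
Postorder (L, R, root): [6, 19, 30, 26, 8, 3, 37, 36, 42]


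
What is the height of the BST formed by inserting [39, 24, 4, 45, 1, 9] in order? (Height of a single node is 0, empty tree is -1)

Insertion order: [39, 24, 4, 45, 1, 9]
Tree (level-order array): [39, 24, 45, 4, None, None, None, 1, 9]
Compute height bottom-up (empty subtree = -1):
  height(1) = 1 + max(-1, -1) = 0
  height(9) = 1 + max(-1, -1) = 0
  height(4) = 1 + max(0, 0) = 1
  height(24) = 1 + max(1, -1) = 2
  height(45) = 1 + max(-1, -1) = 0
  height(39) = 1 + max(2, 0) = 3
Height = 3


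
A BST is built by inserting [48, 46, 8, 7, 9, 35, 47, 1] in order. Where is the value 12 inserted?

Starting tree (level order): [48, 46, None, 8, 47, 7, 9, None, None, 1, None, None, 35]
Insertion path: 48 -> 46 -> 8 -> 9 -> 35
Result: insert 12 as left child of 35
Final tree (level order): [48, 46, None, 8, 47, 7, 9, None, None, 1, None, None, 35, None, None, 12]


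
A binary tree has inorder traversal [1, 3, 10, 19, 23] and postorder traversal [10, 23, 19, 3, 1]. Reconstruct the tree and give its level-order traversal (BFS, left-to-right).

Inorder:   [1, 3, 10, 19, 23]
Postorder: [10, 23, 19, 3, 1]
Algorithm: postorder visits root last, so walk postorder right-to-left;
each value is the root of the current inorder slice — split it at that
value, recurse on the right subtree first, then the left.
Recursive splits:
  root=1; inorder splits into left=[], right=[3, 10, 19, 23]
  root=3; inorder splits into left=[], right=[10, 19, 23]
  root=19; inorder splits into left=[10], right=[23]
  root=23; inorder splits into left=[], right=[]
  root=10; inorder splits into left=[], right=[]
Reconstructed level-order: [1, 3, 19, 10, 23]


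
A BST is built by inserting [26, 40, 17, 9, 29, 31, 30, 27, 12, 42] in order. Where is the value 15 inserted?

Starting tree (level order): [26, 17, 40, 9, None, 29, 42, None, 12, 27, 31, None, None, None, None, None, None, 30]
Insertion path: 26 -> 17 -> 9 -> 12
Result: insert 15 as right child of 12
Final tree (level order): [26, 17, 40, 9, None, 29, 42, None, 12, 27, 31, None, None, None, 15, None, None, 30]


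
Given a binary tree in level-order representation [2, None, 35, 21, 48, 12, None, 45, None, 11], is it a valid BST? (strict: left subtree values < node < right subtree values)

Level-order array: [2, None, 35, 21, 48, 12, None, 45, None, 11]
Validate using subtree bounds (lo, hi): at each node, require lo < value < hi,
then recurse left with hi=value and right with lo=value.
Preorder trace (stopping at first violation):
  at node 2 with bounds (-inf, +inf): OK
  at node 35 with bounds (2, +inf): OK
  at node 21 with bounds (2, 35): OK
  at node 12 with bounds (2, 21): OK
  at node 11 with bounds (2, 12): OK
  at node 48 with bounds (35, +inf): OK
  at node 45 with bounds (35, 48): OK
No violation found at any node.
Result: Valid BST


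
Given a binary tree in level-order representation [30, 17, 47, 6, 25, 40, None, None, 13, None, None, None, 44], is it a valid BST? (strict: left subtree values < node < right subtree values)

Level-order array: [30, 17, 47, 6, 25, 40, None, None, 13, None, None, None, 44]
Validate using subtree bounds (lo, hi): at each node, require lo < value < hi,
then recurse left with hi=value and right with lo=value.
Preorder trace (stopping at first violation):
  at node 30 with bounds (-inf, +inf): OK
  at node 17 with bounds (-inf, 30): OK
  at node 6 with bounds (-inf, 17): OK
  at node 13 with bounds (6, 17): OK
  at node 25 with bounds (17, 30): OK
  at node 47 with bounds (30, +inf): OK
  at node 40 with bounds (30, 47): OK
  at node 44 with bounds (40, 47): OK
No violation found at any node.
Result: Valid BST


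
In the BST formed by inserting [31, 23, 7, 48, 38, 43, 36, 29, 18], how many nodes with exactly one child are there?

Tree built from: [31, 23, 7, 48, 38, 43, 36, 29, 18]
Tree (level-order array): [31, 23, 48, 7, 29, 38, None, None, 18, None, None, 36, 43]
Rule: These are nodes with exactly 1 non-null child.
Per-node child counts:
  node 31: 2 child(ren)
  node 23: 2 child(ren)
  node 7: 1 child(ren)
  node 18: 0 child(ren)
  node 29: 0 child(ren)
  node 48: 1 child(ren)
  node 38: 2 child(ren)
  node 36: 0 child(ren)
  node 43: 0 child(ren)
Matching nodes: [7, 48]
Count of nodes with exactly one child: 2


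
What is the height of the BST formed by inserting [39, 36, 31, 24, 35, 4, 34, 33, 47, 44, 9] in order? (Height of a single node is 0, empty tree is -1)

Insertion order: [39, 36, 31, 24, 35, 4, 34, 33, 47, 44, 9]
Tree (level-order array): [39, 36, 47, 31, None, 44, None, 24, 35, None, None, 4, None, 34, None, None, 9, 33]
Compute height bottom-up (empty subtree = -1):
  height(9) = 1 + max(-1, -1) = 0
  height(4) = 1 + max(-1, 0) = 1
  height(24) = 1 + max(1, -1) = 2
  height(33) = 1 + max(-1, -1) = 0
  height(34) = 1 + max(0, -1) = 1
  height(35) = 1 + max(1, -1) = 2
  height(31) = 1 + max(2, 2) = 3
  height(36) = 1 + max(3, -1) = 4
  height(44) = 1 + max(-1, -1) = 0
  height(47) = 1 + max(0, -1) = 1
  height(39) = 1 + max(4, 1) = 5
Height = 5


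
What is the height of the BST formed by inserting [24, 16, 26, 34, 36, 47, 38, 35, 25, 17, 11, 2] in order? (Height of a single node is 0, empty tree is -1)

Insertion order: [24, 16, 26, 34, 36, 47, 38, 35, 25, 17, 11, 2]
Tree (level-order array): [24, 16, 26, 11, 17, 25, 34, 2, None, None, None, None, None, None, 36, None, None, 35, 47, None, None, 38]
Compute height bottom-up (empty subtree = -1):
  height(2) = 1 + max(-1, -1) = 0
  height(11) = 1 + max(0, -1) = 1
  height(17) = 1 + max(-1, -1) = 0
  height(16) = 1 + max(1, 0) = 2
  height(25) = 1 + max(-1, -1) = 0
  height(35) = 1 + max(-1, -1) = 0
  height(38) = 1 + max(-1, -1) = 0
  height(47) = 1 + max(0, -1) = 1
  height(36) = 1 + max(0, 1) = 2
  height(34) = 1 + max(-1, 2) = 3
  height(26) = 1 + max(0, 3) = 4
  height(24) = 1 + max(2, 4) = 5
Height = 5


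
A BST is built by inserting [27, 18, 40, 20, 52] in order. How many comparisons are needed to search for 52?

Search path for 52: 27 -> 40 -> 52
Found: True
Comparisons: 3


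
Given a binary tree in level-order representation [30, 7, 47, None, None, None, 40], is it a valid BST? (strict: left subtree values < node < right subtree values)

Level-order array: [30, 7, 47, None, None, None, 40]
Validate using subtree bounds (lo, hi): at each node, require lo < value < hi,
then recurse left with hi=value and right with lo=value.
Preorder trace (stopping at first violation):
  at node 30 with bounds (-inf, +inf): OK
  at node 7 with bounds (-inf, 30): OK
  at node 47 with bounds (30, +inf): OK
  at node 40 with bounds (47, +inf): VIOLATION
Node 40 violates its bound: not (47 < 40 < +inf).
Result: Not a valid BST


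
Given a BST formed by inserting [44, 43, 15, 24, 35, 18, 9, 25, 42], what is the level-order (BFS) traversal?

Tree insertion order: [44, 43, 15, 24, 35, 18, 9, 25, 42]
Tree (level-order array): [44, 43, None, 15, None, 9, 24, None, None, 18, 35, None, None, 25, 42]
BFS from the root, enqueuing left then right child of each popped node:
  queue [44] -> pop 44, enqueue [43], visited so far: [44]
  queue [43] -> pop 43, enqueue [15], visited so far: [44, 43]
  queue [15] -> pop 15, enqueue [9, 24], visited so far: [44, 43, 15]
  queue [9, 24] -> pop 9, enqueue [none], visited so far: [44, 43, 15, 9]
  queue [24] -> pop 24, enqueue [18, 35], visited so far: [44, 43, 15, 9, 24]
  queue [18, 35] -> pop 18, enqueue [none], visited so far: [44, 43, 15, 9, 24, 18]
  queue [35] -> pop 35, enqueue [25, 42], visited so far: [44, 43, 15, 9, 24, 18, 35]
  queue [25, 42] -> pop 25, enqueue [none], visited so far: [44, 43, 15, 9, 24, 18, 35, 25]
  queue [42] -> pop 42, enqueue [none], visited so far: [44, 43, 15, 9, 24, 18, 35, 25, 42]
Result: [44, 43, 15, 9, 24, 18, 35, 25, 42]


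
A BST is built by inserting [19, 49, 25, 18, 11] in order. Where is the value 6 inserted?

Starting tree (level order): [19, 18, 49, 11, None, 25]
Insertion path: 19 -> 18 -> 11
Result: insert 6 as left child of 11
Final tree (level order): [19, 18, 49, 11, None, 25, None, 6]


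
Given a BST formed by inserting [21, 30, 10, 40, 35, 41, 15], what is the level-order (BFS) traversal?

Tree insertion order: [21, 30, 10, 40, 35, 41, 15]
Tree (level-order array): [21, 10, 30, None, 15, None, 40, None, None, 35, 41]
BFS from the root, enqueuing left then right child of each popped node:
  queue [21] -> pop 21, enqueue [10, 30], visited so far: [21]
  queue [10, 30] -> pop 10, enqueue [15], visited so far: [21, 10]
  queue [30, 15] -> pop 30, enqueue [40], visited so far: [21, 10, 30]
  queue [15, 40] -> pop 15, enqueue [none], visited so far: [21, 10, 30, 15]
  queue [40] -> pop 40, enqueue [35, 41], visited so far: [21, 10, 30, 15, 40]
  queue [35, 41] -> pop 35, enqueue [none], visited so far: [21, 10, 30, 15, 40, 35]
  queue [41] -> pop 41, enqueue [none], visited so far: [21, 10, 30, 15, 40, 35, 41]
Result: [21, 10, 30, 15, 40, 35, 41]


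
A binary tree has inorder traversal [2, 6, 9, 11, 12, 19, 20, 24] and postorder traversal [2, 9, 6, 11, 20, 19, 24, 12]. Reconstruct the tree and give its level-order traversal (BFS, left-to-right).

Inorder:   [2, 6, 9, 11, 12, 19, 20, 24]
Postorder: [2, 9, 6, 11, 20, 19, 24, 12]
Algorithm: postorder visits root last, so walk postorder right-to-left;
each value is the root of the current inorder slice — split it at that
value, recurse on the right subtree first, then the left.
Recursive splits:
  root=12; inorder splits into left=[2, 6, 9, 11], right=[19, 20, 24]
  root=24; inorder splits into left=[19, 20], right=[]
  root=19; inorder splits into left=[], right=[20]
  root=20; inorder splits into left=[], right=[]
  root=11; inorder splits into left=[2, 6, 9], right=[]
  root=6; inorder splits into left=[2], right=[9]
  root=9; inorder splits into left=[], right=[]
  root=2; inorder splits into left=[], right=[]
Reconstructed level-order: [12, 11, 24, 6, 19, 2, 9, 20]


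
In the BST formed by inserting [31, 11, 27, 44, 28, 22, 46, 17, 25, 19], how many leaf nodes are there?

Tree built from: [31, 11, 27, 44, 28, 22, 46, 17, 25, 19]
Tree (level-order array): [31, 11, 44, None, 27, None, 46, 22, 28, None, None, 17, 25, None, None, None, 19]
Rule: A leaf has 0 children.
Per-node child counts:
  node 31: 2 child(ren)
  node 11: 1 child(ren)
  node 27: 2 child(ren)
  node 22: 2 child(ren)
  node 17: 1 child(ren)
  node 19: 0 child(ren)
  node 25: 0 child(ren)
  node 28: 0 child(ren)
  node 44: 1 child(ren)
  node 46: 0 child(ren)
Matching nodes: [19, 25, 28, 46]
Count of leaf nodes: 4


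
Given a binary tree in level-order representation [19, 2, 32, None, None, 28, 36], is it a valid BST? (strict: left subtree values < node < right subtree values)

Level-order array: [19, 2, 32, None, None, 28, 36]
Validate using subtree bounds (lo, hi): at each node, require lo < value < hi,
then recurse left with hi=value and right with lo=value.
Preorder trace (stopping at first violation):
  at node 19 with bounds (-inf, +inf): OK
  at node 2 with bounds (-inf, 19): OK
  at node 32 with bounds (19, +inf): OK
  at node 28 with bounds (19, 32): OK
  at node 36 with bounds (32, +inf): OK
No violation found at any node.
Result: Valid BST


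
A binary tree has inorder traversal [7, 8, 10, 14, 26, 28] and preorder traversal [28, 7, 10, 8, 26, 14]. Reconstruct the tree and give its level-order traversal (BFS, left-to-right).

Inorder:  [7, 8, 10, 14, 26, 28]
Preorder: [28, 7, 10, 8, 26, 14]
Algorithm: preorder visits root first, so consume preorder in order;
for each root, split the current inorder slice at that value into
left-subtree inorder and right-subtree inorder, then recurse.
Recursive splits:
  root=28; inorder splits into left=[7, 8, 10, 14, 26], right=[]
  root=7; inorder splits into left=[], right=[8, 10, 14, 26]
  root=10; inorder splits into left=[8], right=[14, 26]
  root=8; inorder splits into left=[], right=[]
  root=26; inorder splits into left=[14], right=[]
  root=14; inorder splits into left=[], right=[]
Reconstructed level-order: [28, 7, 10, 8, 26, 14]


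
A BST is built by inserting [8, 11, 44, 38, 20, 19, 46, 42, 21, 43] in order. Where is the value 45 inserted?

Starting tree (level order): [8, None, 11, None, 44, 38, 46, 20, 42, None, None, 19, 21, None, 43]
Insertion path: 8 -> 11 -> 44 -> 46
Result: insert 45 as left child of 46
Final tree (level order): [8, None, 11, None, 44, 38, 46, 20, 42, 45, None, 19, 21, None, 43]


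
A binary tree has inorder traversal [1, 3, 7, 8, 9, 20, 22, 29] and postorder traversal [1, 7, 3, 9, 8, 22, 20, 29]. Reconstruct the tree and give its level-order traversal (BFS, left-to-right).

Inorder:   [1, 3, 7, 8, 9, 20, 22, 29]
Postorder: [1, 7, 3, 9, 8, 22, 20, 29]
Algorithm: postorder visits root last, so walk postorder right-to-left;
each value is the root of the current inorder slice — split it at that
value, recurse on the right subtree first, then the left.
Recursive splits:
  root=29; inorder splits into left=[1, 3, 7, 8, 9, 20, 22], right=[]
  root=20; inorder splits into left=[1, 3, 7, 8, 9], right=[22]
  root=22; inorder splits into left=[], right=[]
  root=8; inorder splits into left=[1, 3, 7], right=[9]
  root=9; inorder splits into left=[], right=[]
  root=3; inorder splits into left=[1], right=[7]
  root=7; inorder splits into left=[], right=[]
  root=1; inorder splits into left=[], right=[]
Reconstructed level-order: [29, 20, 8, 22, 3, 9, 1, 7]


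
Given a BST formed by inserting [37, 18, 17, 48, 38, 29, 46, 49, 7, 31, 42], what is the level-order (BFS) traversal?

Tree insertion order: [37, 18, 17, 48, 38, 29, 46, 49, 7, 31, 42]
Tree (level-order array): [37, 18, 48, 17, 29, 38, 49, 7, None, None, 31, None, 46, None, None, None, None, None, None, 42]
BFS from the root, enqueuing left then right child of each popped node:
  queue [37] -> pop 37, enqueue [18, 48], visited so far: [37]
  queue [18, 48] -> pop 18, enqueue [17, 29], visited so far: [37, 18]
  queue [48, 17, 29] -> pop 48, enqueue [38, 49], visited so far: [37, 18, 48]
  queue [17, 29, 38, 49] -> pop 17, enqueue [7], visited so far: [37, 18, 48, 17]
  queue [29, 38, 49, 7] -> pop 29, enqueue [31], visited so far: [37, 18, 48, 17, 29]
  queue [38, 49, 7, 31] -> pop 38, enqueue [46], visited so far: [37, 18, 48, 17, 29, 38]
  queue [49, 7, 31, 46] -> pop 49, enqueue [none], visited so far: [37, 18, 48, 17, 29, 38, 49]
  queue [7, 31, 46] -> pop 7, enqueue [none], visited so far: [37, 18, 48, 17, 29, 38, 49, 7]
  queue [31, 46] -> pop 31, enqueue [none], visited so far: [37, 18, 48, 17, 29, 38, 49, 7, 31]
  queue [46] -> pop 46, enqueue [42], visited so far: [37, 18, 48, 17, 29, 38, 49, 7, 31, 46]
  queue [42] -> pop 42, enqueue [none], visited so far: [37, 18, 48, 17, 29, 38, 49, 7, 31, 46, 42]
Result: [37, 18, 48, 17, 29, 38, 49, 7, 31, 46, 42]


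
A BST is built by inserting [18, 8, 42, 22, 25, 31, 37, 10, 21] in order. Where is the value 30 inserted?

Starting tree (level order): [18, 8, 42, None, 10, 22, None, None, None, 21, 25, None, None, None, 31, None, 37]
Insertion path: 18 -> 42 -> 22 -> 25 -> 31
Result: insert 30 as left child of 31
Final tree (level order): [18, 8, 42, None, 10, 22, None, None, None, 21, 25, None, None, None, 31, 30, 37]


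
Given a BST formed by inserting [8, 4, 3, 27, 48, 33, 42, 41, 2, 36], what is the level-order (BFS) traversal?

Tree insertion order: [8, 4, 3, 27, 48, 33, 42, 41, 2, 36]
Tree (level-order array): [8, 4, 27, 3, None, None, 48, 2, None, 33, None, None, None, None, 42, 41, None, 36]
BFS from the root, enqueuing left then right child of each popped node:
  queue [8] -> pop 8, enqueue [4, 27], visited so far: [8]
  queue [4, 27] -> pop 4, enqueue [3], visited so far: [8, 4]
  queue [27, 3] -> pop 27, enqueue [48], visited so far: [8, 4, 27]
  queue [3, 48] -> pop 3, enqueue [2], visited so far: [8, 4, 27, 3]
  queue [48, 2] -> pop 48, enqueue [33], visited so far: [8, 4, 27, 3, 48]
  queue [2, 33] -> pop 2, enqueue [none], visited so far: [8, 4, 27, 3, 48, 2]
  queue [33] -> pop 33, enqueue [42], visited so far: [8, 4, 27, 3, 48, 2, 33]
  queue [42] -> pop 42, enqueue [41], visited so far: [8, 4, 27, 3, 48, 2, 33, 42]
  queue [41] -> pop 41, enqueue [36], visited so far: [8, 4, 27, 3, 48, 2, 33, 42, 41]
  queue [36] -> pop 36, enqueue [none], visited so far: [8, 4, 27, 3, 48, 2, 33, 42, 41, 36]
Result: [8, 4, 27, 3, 48, 2, 33, 42, 41, 36]


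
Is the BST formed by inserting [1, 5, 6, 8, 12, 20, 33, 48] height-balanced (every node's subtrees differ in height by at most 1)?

Tree (level-order array): [1, None, 5, None, 6, None, 8, None, 12, None, 20, None, 33, None, 48]
Definition: a tree is height-balanced if, at every node, |h(left) - h(right)| <= 1 (empty subtree has height -1).
Bottom-up per-node check:
  node 48: h_left=-1, h_right=-1, diff=0 [OK], height=0
  node 33: h_left=-1, h_right=0, diff=1 [OK], height=1
  node 20: h_left=-1, h_right=1, diff=2 [FAIL (|-1-1|=2 > 1)], height=2
  node 12: h_left=-1, h_right=2, diff=3 [FAIL (|-1-2|=3 > 1)], height=3
  node 8: h_left=-1, h_right=3, diff=4 [FAIL (|-1-3|=4 > 1)], height=4
  node 6: h_left=-1, h_right=4, diff=5 [FAIL (|-1-4|=5 > 1)], height=5
  node 5: h_left=-1, h_right=5, diff=6 [FAIL (|-1-5|=6 > 1)], height=6
  node 1: h_left=-1, h_right=6, diff=7 [FAIL (|-1-6|=7 > 1)], height=7
Node 20 violates the condition: |-1 - 1| = 2 > 1.
Result: Not balanced


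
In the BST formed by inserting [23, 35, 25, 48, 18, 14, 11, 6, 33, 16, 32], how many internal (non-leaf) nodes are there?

Tree built from: [23, 35, 25, 48, 18, 14, 11, 6, 33, 16, 32]
Tree (level-order array): [23, 18, 35, 14, None, 25, 48, 11, 16, None, 33, None, None, 6, None, None, None, 32]
Rule: An internal node has at least one child.
Per-node child counts:
  node 23: 2 child(ren)
  node 18: 1 child(ren)
  node 14: 2 child(ren)
  node 11: 1 child(ren)
  node 6: 0 child(ren)
  node 16: 0 child(ren)
  node 35: 2 child(ren)
  node 25: 1 child(ren)
  node 33: 1 child(ren)
  node 32: 0 child(ren)
  node 48: 0 child(ren)
Matching nodes: [23, 18, 14, 11, 35, 25, 33]
Count of internal (non-leaf) nodes: 7


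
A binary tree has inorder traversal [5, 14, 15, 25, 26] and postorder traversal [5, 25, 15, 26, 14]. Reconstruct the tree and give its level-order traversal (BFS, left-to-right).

Inorder:   [5, 14, 15, 25, 26]
Postorder: [5, 25, 15, 26, 14]
Algorithm: postorder visits root last, so walk postorder right-to-left;
each value is the root of the current inorder slice — split it at that
value, recurse on the right subtree first, then the left.
Recursive splits:
  root=14; inorder splits into left=[5], right=[15, 25, 26]
  root=26; inorder splits into left=[15, 25], right=[]
  root=15; inorder splits into left=[], right=[25]
  root=25; inorder splits into left=[], right=[]
  root=5; inorder splits into left=[], right=[]
Reconstructed level-order: [14, 5, 26, 15, 25]


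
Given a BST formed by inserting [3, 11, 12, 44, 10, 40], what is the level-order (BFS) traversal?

Tree insertion order: [3, 11, 12, 44, 10, 40]
Tree (level-order array): [3, None, 11, 10, 12, None, None, None, 44, 40]
BFS from the root, enqueuing left then right child of each popped node:
  queue [3] -> pop 3, enqueue [11], visited so far: [3]
  queue [11] -> pop 11, enqueue [10, 12], visited so far: [3, 11]
  queue [10, 12] -> pop 10, enqueue [none], visited so far: [3, 11, 10]
  queue [12] -> pop 12, enqueue [44], visited so far: [3, 11, 10, 12]
  queue [44] -> pop 44, enqueue [40], visited so far: [3, 11, 10, 12, 44]
  queue [40] -> pop 40, enqueue [none], visited so far: [3, 11, 10, 12, 44, 40]
Result: [3, 11, 10, 12, 44, 40]


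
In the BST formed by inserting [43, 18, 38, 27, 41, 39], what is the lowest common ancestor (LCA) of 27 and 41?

Tree insertion order: [43, 18, 38, 27, 41, 39]
Tree (level-order array): [43, 18, None, None, 38, 27, 41, None, None, 39]
In a BST, the LCA of p=27, q=41 is the first node v on the
root-to-leaf path with p <= v <= q (go left if both < v, right if both > v).
Walk from root:
  at 43: both 27 and 41 < 43, go left
  at 18: both 27 and 41 > 18, go right
  at 38: 27 <= 38 <= 41, this is the LCA
LCA = 38


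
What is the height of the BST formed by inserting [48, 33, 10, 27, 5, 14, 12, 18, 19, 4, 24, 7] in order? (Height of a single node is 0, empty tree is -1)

Insertion order: [48, 33, 10, 27, 5, 14, 12, 18, 19, 4, 24, 7]
Tree (level-order array): [48, 33, None, 10, None, 5, 27, 4, 7, 14, None, None, None, None, None, 12, 18, None, None, None, 19, None, 24]
Compute height bottom-up (empty subtree = -1):
  height(4) = 1 + max(-1, -1) = 0
  height(7) = 1 + max(-1, -1) = 0
  height(5) = 1 + max(0, 0) = 1
  height(12) = 1 + max(-1, -1) = 0
  height(24) = 1 + max(-1, -1) = 0
  height(19) = 1 + max(-1, 0) = 1
  height(18) = 1 + max(-1, 1) = 2
  height(14) = 1 + max(0, 2) = 3
  height(27) = 1 + max(3, -1) = 4
  height(10) = 1 + max(1, 4) = 5
  height(33) = 1 + max(5, -1) = 6
  height(48) = 1 + max(6, -1) = 7
Height = 7


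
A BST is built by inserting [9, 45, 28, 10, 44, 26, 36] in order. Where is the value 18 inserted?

Starting tree (level order): [9, None, 45, 28, None, 10, 44, None, 26, 36]
Insertion path: 9 -> 45 -> 28 -> 10 -> 26
Result: insert 18 as left child of 26
Final tree (level order): [9, None, 45, 28, None, 10, 44, None, 26, 36, None, 18]


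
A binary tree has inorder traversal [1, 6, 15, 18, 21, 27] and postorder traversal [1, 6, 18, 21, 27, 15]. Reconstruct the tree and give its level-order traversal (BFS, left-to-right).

Inorder:   [1, 6, 15, 18, 21, 27]
Postorder: [1, 6, 18, 21, 27, 15]
Algorithm: postorder visits root last, so walk postorder right-to-left;
each value is the root of the current inorder slice — split it at that
value, recurse on the right subtree first, then the left.
Recursive splits:
  root=15; inorder splits into left=[1, 6], right=[18, 21, 27]
  root=27; inorder splits into left=[18, 21], right=[]
  root=21; inorder splits into left=[18], right=[]
  root=18; inorder splits into left=[], right=[]
  root=6; inorder splits into left=[1], right=[]
  root=1; inorder splits into left=[], right=[]
Reconstructed level-order: [15, 6, 27, 1, 21, 18]


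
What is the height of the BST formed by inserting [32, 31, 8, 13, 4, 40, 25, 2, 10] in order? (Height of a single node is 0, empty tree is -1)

Insertion order: [32, 31, 8, 13, 4, 40, 25, 2, 10]
Tree (level-order array): [32, 31, 40, 8, None, None, None, 4, 13, 2, None, 10, 25]
Compute height bottom-up (empty subtree = -1):
  height(2) = 1 + max(-1, -1) = 0
  height(4) = 1 + max(0, -1) = 1
  height(10) = 1 + max(-1, -1) = 0
  height(25) = 1 + max(-1, -1) = 0
  height(13) = 1 + max(0, 0) = 1
  height(8) = 1 + max(1, 1) = 2
  height(31) = 1 + max(2, -1) = 3
  height(40) = 1 + max(-1, -1) = 0
  height(32) = 1 + max(3, 0) = 4
Height = 4


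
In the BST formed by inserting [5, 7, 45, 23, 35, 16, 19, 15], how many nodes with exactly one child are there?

Tree built from: [5, 7, 45, 23, 35, 16, 19, 15]
Tree (level-order array): [5, None, 7, None, 45, 23, None, 16, 35, 15, 19]
Rule: These are nodes with exactly 1 non-null child.
Per-node child counts:
  node 5: 1 child(ren)
  node 7: 1 child(ren)
  node 45: 1 child(ren)
  node 23: 2 child(ren)
  node 16: 2 child(ren)
  node 15: 0 child(ren)
  node 19: 0 child(ren)
  node 35: 0 child(ren)
Matching nodes: [5, 7, 45]
Count of nodes with exactly one child: 3


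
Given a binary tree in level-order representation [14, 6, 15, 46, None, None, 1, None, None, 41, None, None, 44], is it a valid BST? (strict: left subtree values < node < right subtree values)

Level-order array: [14, 6, 15, 46, None, None, 1, None, None, 41, None, None, 44]
Validate using subtree bounds (lo, hi): at each node, require lo < value < hi,
then recurse left with hi=value and right with lo=value.
Preorder trace (stopping at first violation):
  at node 14 with bounds (-inf, +inf): OK
  at node 6 with bounds (-inf, 14): OK
  at node 46 with bounds (-inf, 6): VIOLATION
Node 46 violates its bound: not (-inf < 46 < 6).
Result: Not a valid BST


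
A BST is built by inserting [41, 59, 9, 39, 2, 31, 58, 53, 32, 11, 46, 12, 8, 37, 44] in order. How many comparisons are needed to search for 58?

Search path for 58: 41 -> 59 -> 58
Found: True
Comparisons: 3


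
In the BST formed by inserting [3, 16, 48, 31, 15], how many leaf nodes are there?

Tree built from: [3, 16, 48, 31, 15]
Tree (level-order array): [3, None, 16, 15, 48, None, None, 31]
Rule: A leaf has 0 children.
Per-node child counts:
  node 3: 1 child(ren)
  node 16: 2 child(ren)
  node 15: 0 child(ren)
  node 48: 1 child(ren)
  node 31: 0 child(ren)
Matching nodes: [15, 31]
Count of leaf nodes: 2


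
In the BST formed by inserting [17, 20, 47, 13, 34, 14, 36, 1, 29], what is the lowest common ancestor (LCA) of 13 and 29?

Tree insertion order: [17, 20, 47, 13, 34, 14, 36, 1, 29]
Tree (level-order array): [17, 13, 20, 1, 14, None, 47, None, None, None, None, 34, None, 29, 36]
In a BST, the LCA of p=13, q=29 is the first node v on the
root-to-leaf path with p <= v <= q (go left if both < v, right if both > v).
Walk from root:
  at 17: 13 <= 17 <= 29, this is the LCA
LCA = 17


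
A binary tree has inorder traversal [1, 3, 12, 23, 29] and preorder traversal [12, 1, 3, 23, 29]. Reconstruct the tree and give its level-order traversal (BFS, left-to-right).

Inorder:  [1, 3, 12, 23, 29]
Preorder: [12, 1, 3, 23, 29]
Algorithm: preorder visits root first, so consume preorder in order;
for each root, split the current inorder slice at that value into
left-subtree inorder and right-subtree inorder, then recurse.
Recursive splits:
  root=12; inorder splits into left=[1, 3], right=[23, 29]
  root=1; inorder splits into left=[], right=[3]
  root=3; inorder splits into left=[], right=[]
  root=23; inorder splits into left=[], right=[29]
  root=29; inorder splits into left=[], right=[]
Reconstructed level-order: [12, 1, 23, 3, 29]


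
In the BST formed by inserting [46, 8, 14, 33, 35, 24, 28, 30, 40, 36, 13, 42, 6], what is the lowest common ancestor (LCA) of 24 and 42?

Tree insertion order: [46, 8, 14, 33, 35, 24, 28, 30, 40, 36, 13, 42, 6]
Tree (level-order array): [46, 8, None, 6, 14, None, None, 13, 33, None, None, 24, 35, None, 28, None, 40, None, 30, 36, 42]
In a BST, the LCA of p=24, q=42 is the first node v on the
root-to-leaf path with p <= v <= q (go left if both < v, right if both > v).
Walk from root:
  at 46: both 24 and 42 < 46, go left
  at 8: both 24 and 42 > 8, go right
  at 14: both 24 and 42 > 14, go right
  at 33: 24 <= 33 <= 42, this is the LCA
LCA = 33


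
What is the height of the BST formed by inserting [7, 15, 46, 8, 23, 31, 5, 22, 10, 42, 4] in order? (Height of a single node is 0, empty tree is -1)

Insertion order: [7, 15, 46, 8, 23, 31, 5, 22, 10, 42, 4]
Tree (level-order array): [7, 5, 15, 4, None, 8, 46, None, None, None, 10, 23, None, None, None, 22, 31, None, None, None, 42]
Compute height bottom-up (empty subtree = -1):
  height(4) = 1 + max(-1, -1) = 0
  height(5) = 1 + max(0, -1) = 1
  height(10) = 1 + max(-1, -1) = 0
  height(8) = 1 + max(-1, 0) = 1
  height(22) = 1 + max(-1, -1) = 0
  height(42) = 1 + max(-1, -1) = 0
  height(31) = 1 + max(-1, 0) = 1
  height(23) = 1 + max(0, 1) = 2
  height(46) = 1 + max(2, -1) = 3
  height(15) = 1 + max(1, 3) = 4
  height(7) = 1 + max(1, 4) = 5
Height = 5


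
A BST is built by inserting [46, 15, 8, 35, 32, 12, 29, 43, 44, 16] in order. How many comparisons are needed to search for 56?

Search path for 56: 46
Found: False
Comparisons: 1


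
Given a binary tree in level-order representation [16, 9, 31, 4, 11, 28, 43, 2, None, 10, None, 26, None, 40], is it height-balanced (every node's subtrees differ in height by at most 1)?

Tree (level-order array): [16, 9, 31, 4, 11, 28, 43, 2, None, 10, None, 26, None, 40]
Definition: a tree is height-balanced if, at every node, |h(left) - h(right)| <= 1 (empty subtree has height -1).
Bottom-up per-node check:
  node 2: h_left=-1, h_right=-1, diff=0 [OK], height=0
  node 4: h_left=0, h_right=-1, diff=1 [OK], height=1
  node 10: h_left=-1, h_right=-1, diff=0 [OK], height=0
  node 11: h_left=0, h_right=-1, diff=1 [OK], height=1
  node 9: h_left=1, h_right=1, diff=0 [OK], height=2
  node 26: h_left=-1, h_right=-1, diff=0 [OK], height=0
  node 28: h_left=0, h_right=-1, diff=1 [OK], height=1
  node 40: h_left=-1, h_right=-1, diff=0 [OK], height=0
  node 43: h_left=0, h_right=-1, diff=1 [OK], height=1
  node 31: h_left=1, h_right=1, diff=0 [OK], height=2
  node 16: h_left=2, h_right=2, diff=0 [OK], height=3
All nodes satisfy the balance condition.
Result: Balanced


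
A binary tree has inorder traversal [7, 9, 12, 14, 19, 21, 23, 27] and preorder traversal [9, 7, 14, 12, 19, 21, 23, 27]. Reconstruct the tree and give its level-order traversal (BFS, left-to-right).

Inorder:  [7, 9, 12, 14, 19, 21, 23, 27]
Preorder: [9, 7, 14, 12, 19, 21, 23, 27]
Algorithm: preorder visits root first, so consume preorder in order;
for each root, split the current inorder slice at that value into
left-subtree inorder and right-subtree inorder, then recurse.
Recursive splits:
  root=9; inorder splits into left=[7], right=[12, 14, 19, 21, 23, 27]
  root=7; inorder splits into left=[], right=[]
  root=14; inorder splits into left=[12], right=[19, 21, 23, 27]
  root=12; inorder splits into left=[], right=[]
  root=19; inorder splits into left=[], right=[21, 23, 27]
  root=21; inorder splits into left=[], right=[23, 27]
  root=23; inorder splits into left=[], right=[27]
  root=27; inorder splits into left=[], right=[]
Reconstructed level-order: [9, 7, 14, 12, 19, 21, 23, 27]


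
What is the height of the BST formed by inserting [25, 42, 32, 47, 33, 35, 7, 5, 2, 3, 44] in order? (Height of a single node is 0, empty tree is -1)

Insertion order: [25, 42, 32, 47, 33, 35, 7, 5, 2, 3, 44]
Tree (level-order array): [25, 7, 42, 5, None, 32, 47, 2, None, None, 33, 44, None, None, 3, None, 35]
Compute height bottom-up (empty subtree = -1):
  height(3) = 1 + max(-1, -1) = 0
  height(2) = 1 + max(-1, 0) = 1
  height(5) = 1 + max(1, -1) = 2
  height(7) = 1 + max(2, -1) = 3
  height(35) = 1 + max(-1, -1) = 0
  height(33) = 1 + max(-1, 0) = 1
  height(32) = 1 + max(-1, 1) = 2
  height(44) = 1 + max(-1, -1) = 0
  height(47) = 1 + max(0, -1) = 1
  height(42) = 1 + max(2, 1) = 3
  height(25) = 1 + max(3, 3) = 4
Height = 4


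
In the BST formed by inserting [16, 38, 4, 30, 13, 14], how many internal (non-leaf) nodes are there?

Tree built from: [16, 38, 4, 30, 13, 14]
Tree (level-order array): [16, 4, 38, None, 13, 30, None, None, 14]
Rule: An internal node has at least one child.
Per-node child counts:
  node 16: 2 child(ren)
  node 4: 1 child(ren)
  node 13: 1 child(ren)
  node 14: 0 child(ren)
  node 38: 1 child(ren)
  node 30: 0 child(ren)
Matching nodes: [16, 4, 13, 38]
Count of internal (non-leaf) nodes: 4


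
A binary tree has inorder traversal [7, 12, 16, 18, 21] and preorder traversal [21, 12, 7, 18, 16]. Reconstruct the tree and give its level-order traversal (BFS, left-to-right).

Inorder:  [7, 12, 16, 18, 21]
Preorder: [21, 12, 7, 18, 16]
Algorithm: preorder visits root first, so consume preorder in order;
for each root, split the current inorder slice at that value into
left-subtree inorder and right-subtree inorder, then recurse.
Recursive splits:
  root=21; inorder splits into left=[7, 12, 16, 18], right=[]
  root=12; inorder splits into left=[7], right=[16, 18]
  root=7; inorder splits into left=[], right=[]
  root=18; inorder splits into left=[16], right=[]
  root=16; inorder splits into left=[], right=[]
Reconstructed level-order: [21, 12, 7, 18, 16]


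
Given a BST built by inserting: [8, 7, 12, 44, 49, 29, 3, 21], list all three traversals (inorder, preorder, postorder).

Tree insertion order: [8, 7, 12, 44, 49, 29, 3, 21]
Tree (level-order array): [8, 7, 12, 3, None, None, 44, None, None, 29, 49, 21]
Inorder (L, root, R): [3, 7, 8, 12, 21, 29, 44, 49]
Preorder (root, L, R): [8, 7, 3, 12, 44, 29, 21, 49]
Postorder (L, R, root): [3, 7, 21, 29, 49, 44, 12, 8]


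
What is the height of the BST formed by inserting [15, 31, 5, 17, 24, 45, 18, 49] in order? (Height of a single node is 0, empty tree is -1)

Insertion order: [15, 31, 5, 17, 24, 45, 18, 49]
Tree (level-order array): [15, 5, 31, None, None, 17, 45, None, 24, None, 49, 18]
Compute height bottom-up (empty subtree = -1):
  height(5) = 1 + max(-1, -1) = 0
  height(18) = 1 + max(-1, -1) = 0
  height(24) = 1 + max(0, -1) = 1
  height(17) = 1 + max(-1, 1) = 2
  height(49) = 1 + max(-1, -1) = 0
  height(45) = 1 + max(-1, 0) = 1
  height(31) = 1 + max(2, 1) = 3
  height(15) = 1 + max(0, 3) = 4
Height = 4


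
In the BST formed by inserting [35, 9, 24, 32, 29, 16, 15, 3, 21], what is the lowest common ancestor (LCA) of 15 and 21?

Tree insertion order: [35, 9, 24, 32, 29, 16, 15, 3, 21]
Tree (level-order array): [35, 9, None, 3, 24, None, None, 16, 32, 15, 21, 29]
In a BST, the LCA of p=15, q=21 is the first node v on the
root-to-leaf path with p <= v <= q (go left if both < v, right if both > v).
Walk from root:
  at 35: both 15 and 21 < 35, go left
  at 9: both 15 and 21 > 9, go right
  at 24: both 15 and 21 < 24, go left
  at 16: 15 <= 16 <= 21, this is the LCA
LCA = 16


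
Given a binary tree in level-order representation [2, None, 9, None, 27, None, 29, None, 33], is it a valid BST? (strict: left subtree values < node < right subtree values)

Level-order array: [2, None, 9, None, 27, None, 29, None, 33]
Validate using subtree bounds (lo, hi): at each node, require lo < value < hi,
then recurse left with hi=value and right with lo=value.
Preorder trace (stopping at first violation):
  at node 2 with bounds (-inf, +inf): OK
  at node 9 with bounds (2, +inf): OK
  at node 27 with bounds (9, +inf): OK
  at node 29 with bounds (27, +inf): OK
  at node 33 with bounds (29, +inf): OK
No violation found at any node.
Result: Valid BST


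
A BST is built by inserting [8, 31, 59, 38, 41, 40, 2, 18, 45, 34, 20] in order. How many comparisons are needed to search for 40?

Search path for 40: 8 -> 31 -> 59 -> 38 -> 41 -> 40
Found: True
Comparisons: 6


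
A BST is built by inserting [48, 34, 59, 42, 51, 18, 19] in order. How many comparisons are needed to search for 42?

Search path for 42: 48 -> 34 -> 42
Found: True
Comparisons: 3


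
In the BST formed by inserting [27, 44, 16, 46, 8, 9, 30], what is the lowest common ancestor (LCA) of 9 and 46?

Tree insertion order: [27, 44, 16, 46, 8, 9, 30]
Tree (level-order array): [27, 16, 44, 8, None, 30, 46, None, 9]
In a BST, the LCA of p=9, q=46 is the first node v on the
root-to-leaf path with p <= v <= q (go left if both < v, right if both > v).
Walk from root:
  at 27: 9 <= 27 <= 46, this is the LCA
LCA = 27


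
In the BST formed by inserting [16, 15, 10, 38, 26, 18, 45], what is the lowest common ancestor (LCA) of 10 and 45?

Tree insertion order: [16, 15, 10, 38, 26, 18, 45]
Tree (level-order array): [16, 15, 38, 10, None, 26, 45, None, None, 18]
In a BST, the LCA of p=10, q=45 is the first node v on the
root-to-leaf path with p <= v <= q (go left if both < v, right if both > v).
Walk from root:
  at 16: 10 <= 16 <= 45, this is the LCA
LCA = 16


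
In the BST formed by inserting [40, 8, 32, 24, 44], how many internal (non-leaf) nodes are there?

Tree built from: [40, 8, 32, 24, 44]
Tree (level-order array): [40, 8, 44, None, 32, None, None, 24]
Rule: An internal node has at least one child.
Per-node child counts:
  node 40: 2 child(ren)
  node 8: 1 child(ren)
  node 32: 1 child(ren)
  node 24: 0 child(ren)
  node 44: 0 child(ren)
Matching nodes: [40, 8, 32]
Count of internal (non-leaf) nodes: 3


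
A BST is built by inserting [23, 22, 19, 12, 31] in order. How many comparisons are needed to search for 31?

Search path for 31: 23 -> 31
Found: True
Comparisons: 2


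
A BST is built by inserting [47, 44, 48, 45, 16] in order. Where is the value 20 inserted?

Starting tree (level order): [47, 44, 48, 16, 45]
Insertion path: 47 -> 44 -> 16
Result: insert 20 as right child of 16
Final tree (level order): [47, 44, 48, 16, 45, None, None, None, 20]


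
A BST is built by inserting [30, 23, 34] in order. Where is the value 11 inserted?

Starting tree (level order): [30, 23, 34]
Insertion path: 30 -> 23
Result: insert 11 as left child of 23
Final tree (level order): [30, 23, 34, 11]


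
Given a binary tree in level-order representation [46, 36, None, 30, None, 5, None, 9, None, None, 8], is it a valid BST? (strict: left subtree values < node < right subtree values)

Level-order array: [46, 36, None, 30, None, 5, None, 9, None, None, 8]
Validate using subtree bounds (lo, hi): at each node, require lo < value < hi,
then recurse left with hi=value and right with lo=value.
Preorder trace (stopping at first violation):
  at node 46 with bounds (-inf, +inf): OK
  at node 36 with bounds (-inf, 46): OK
  at node 30 with bounds (-inf, 36): OK
  at node 5 with bounds (-inf, 30): OK
  at node 9 with bounds (-inf, 5): VIOLATION
Node 9 violates its bound: not (-inf < 9 < 5).
Result: Not a valid BST


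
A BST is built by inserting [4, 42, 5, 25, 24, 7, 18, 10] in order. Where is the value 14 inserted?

Starting tree (level order): [4, None, 42, 5, None, None, 25, 24, None, 7, None, None, 18, 10]
Insertion path: 4 -> 42 -> 5 -> 25 -> 24 -> 7 -> 18 -> 10
Result: insert 14 as right child of 10
Final tree (level order): [4, None, 42, 5, None, None, 25, 24, None, 7, None, None, 18, 10, None, None, 14]


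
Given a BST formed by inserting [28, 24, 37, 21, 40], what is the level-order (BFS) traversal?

Tree insertion order: [28, 24, 37, 21, 40]
Tree (level-order array): [28, 24, 37, 21, None, None, 40]
BFS from the root, enqueuing left then right child of each popped node:
  queue [28] -> pop 28, enqueue [24, 37], visited so far: [28]
  queue [24, 37] -> pop 24, enqueue [21], visited so far: [28, 24]
  queue [37, 21] -> pop 37, enqueue [40], visited so far: [28, 24, 37]
  queue [21, 40] -> pop 21, enqueue [none], visited so far: [28, 24, 37, 21]
  queue [40] -> pop 40, enqueue [none], visited so far: [28, 24, 37, 21, 40]
Result: [28, 24, 37, 21, 40]


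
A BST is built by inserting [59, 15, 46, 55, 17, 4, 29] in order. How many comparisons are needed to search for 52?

Search path for 52: 59 -> 15 -> 46 -> 55
Found: False
Comparisons: 4


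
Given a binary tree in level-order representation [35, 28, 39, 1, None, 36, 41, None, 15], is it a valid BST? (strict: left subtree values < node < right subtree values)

Level-order array: [35, 28, 39, 1, None, 36, 41, None, 15]
Validate using subtree bounds (lo, hi): at each node, require lo < value < hi,
then recurse left with hi=value and right with lo=value.
Preorder trace (stopping at first violation):
  at node 35 with bounds (-inf, +inf): OK
  at node 28 with bounds (-inf, 35): OK
  at node 1 with bounds (-inf, 28): OK
  at node 15 with bounds (1, 28): OK
  at node 39 with bounds (35, +inf): OK
  at node 36 with bounds (35, 39): OK
  at node 41 with bounds (39, +inf): OK
No violation found at any node.
Result: Valid BST


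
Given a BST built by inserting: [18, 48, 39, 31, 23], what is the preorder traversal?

Tree insertion order: [18, 48, 39, 31, 23]
Tree (level-order array): [18, None, 48, 39, None, 31, None, 23]
Preorder traversal: [18, 48, 39, 31, 23]


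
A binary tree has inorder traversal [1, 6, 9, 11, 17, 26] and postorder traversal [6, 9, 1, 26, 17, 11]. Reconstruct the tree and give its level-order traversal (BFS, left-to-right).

Inorder:   [1, 6, 9, 11, 17, 26]
Postorder: [6, 9, 1, 26, 17, 11]
Algorithm: postorder visits root last, so walk postorder right-to-left;
each value is the root of the current inorder slice — split it at that
value, recurse on the right subtree first, then the left.
Recursive splits:
  root=11; inorder splits into left=[1, 6, 9], right=[17, 26]
  root=17; inorder splits into left=[], right=[26]
  root=26; inorder splits into left=[], right=[]
  root=1; inorder splits into left=[], right=[6, 9]
  root=9; inorder splits into left=[6], right=[]
  root=6; inorder splits into left=[], right=[]
Reconstructed level-order: [11, 1, 17, 9, 26, 6]
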